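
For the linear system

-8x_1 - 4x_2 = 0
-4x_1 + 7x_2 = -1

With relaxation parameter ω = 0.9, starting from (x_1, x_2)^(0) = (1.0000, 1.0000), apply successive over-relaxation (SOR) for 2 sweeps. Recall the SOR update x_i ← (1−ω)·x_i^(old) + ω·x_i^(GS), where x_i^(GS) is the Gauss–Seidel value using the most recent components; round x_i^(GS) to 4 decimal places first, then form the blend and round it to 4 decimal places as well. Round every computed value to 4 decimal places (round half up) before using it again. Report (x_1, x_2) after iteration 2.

Iteration 1:
  x_1: GS value = (0 - (-4)·1.0000) / (-8) = -0.5000;  x_1 ← (1−ω)·1.0000 + ω·-0.5000 = -0.3500
  x_2: GS value = (-1 - (-4)·-0.3500) / (7) = -0.3429;  x_2 ← (1−ω)·1.0000 + ω·-0.3429 = -0.2086
Iteration 2:
  x_1: GS value = (0 - (-4)·-0.2086) / (-8) = 0.1043;  x_1 ← (1−ω)·-0.3500 + ω·0.1043 = 0.0589
  x_2: GS value = (-1 - (-4)·0.0589) / (7) = -0.1092;  x_2 ← (1−ω)·-0.2086 + ω·-0.1092 = -0.1191

(0.0589, -0.1191)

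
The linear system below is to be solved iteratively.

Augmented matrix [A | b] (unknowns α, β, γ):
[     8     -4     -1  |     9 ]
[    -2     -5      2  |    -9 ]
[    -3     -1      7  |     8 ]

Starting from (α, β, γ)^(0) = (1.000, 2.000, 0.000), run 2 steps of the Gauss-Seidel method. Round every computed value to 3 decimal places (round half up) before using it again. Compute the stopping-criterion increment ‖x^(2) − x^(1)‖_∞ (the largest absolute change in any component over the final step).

0.976

Iteration 1:
  α = (9 - (-4)·2.000 - (-1)·0.000) / (8) = 2.125
  β = (-9 - (-2)·2.125 - (2)·0.000) / (-5) = 0.950
  γ = (8 - (-3)·2.125 - (-1)·0.950) / (7) = 2.189
Iteration 2:
  α = (9 - (-4)·0.950 - (-1)·2.189) / (8) = 1.874
  β = (-9 - (-2)·1.874 - (2)·2.189) / (-5) = 1.926
  γ = (8 - (-3)·1.874 - (-1)·1.926) / (7) = 2.221
Change: (-0.251, 0.976, 0.032) → max |·| = 0.976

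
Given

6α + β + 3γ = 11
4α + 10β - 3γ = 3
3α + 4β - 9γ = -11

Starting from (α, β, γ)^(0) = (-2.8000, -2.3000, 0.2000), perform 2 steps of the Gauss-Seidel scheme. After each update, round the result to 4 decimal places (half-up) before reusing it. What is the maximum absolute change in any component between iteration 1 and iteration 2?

1.0580

Iteration 1:
  α = (11 - (1)·-2.3000 - (3)·0.2000) / (6) = 2.1167
  β = (3 - (4)·2.1167 - (-3)·0.2000) / (10) = -0.4867
  γ = (-11 - (3)·2.1167 - (4)·-0.4867) / (-9) = 1.7115
Iteration 2:
  α = (11 - (1)·-0.4867 - (3)·1.7115) / (6) = 1.0587
  β = (3 - (4)·1.0587 - (-3)·1.7115) / (10) = 0.3900
  γ = (-11 - (3)·1.0587 - (4)·0.3900) / (-9) = 1.7485
Change: (-1.0580, 0.8767, 0.0370) → max |·| = 1.0580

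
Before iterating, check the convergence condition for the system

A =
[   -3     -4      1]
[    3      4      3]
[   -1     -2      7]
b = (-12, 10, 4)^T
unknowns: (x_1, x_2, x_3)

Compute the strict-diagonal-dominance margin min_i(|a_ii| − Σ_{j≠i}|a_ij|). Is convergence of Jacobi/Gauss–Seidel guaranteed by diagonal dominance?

-2

row 1: |-3| − (4+1) = -2
row 2: |4| − (3+3) = -2
row 3: |7| − (1+2) = 4
minimum over rows = -2 → not strictly diagonally dominant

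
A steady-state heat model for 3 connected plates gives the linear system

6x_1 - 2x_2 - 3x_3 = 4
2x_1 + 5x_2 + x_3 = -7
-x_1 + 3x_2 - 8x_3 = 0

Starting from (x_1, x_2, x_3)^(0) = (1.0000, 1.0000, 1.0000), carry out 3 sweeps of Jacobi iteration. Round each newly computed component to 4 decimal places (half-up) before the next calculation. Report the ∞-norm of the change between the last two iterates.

0.7875

Iteration 1:
  x_1 = (4 - (-2)·1.0000 - (-3)·1.0000) / (6) = 1.5000
  x_2 = (-7 - (2)·1.0000 - (1)·1.0000) / (5) = -2.0000
  x_3 = (0 - (-1)·1.0000 - (3)·1.0000) / (-8) = 0.2500
Iteration 2:
  x_1 = (4 - (-2)·-2.0000 - (-3)·0.2500) / (6) = 0.1250
  x_2 = (-7 - (2)·1.5000 - (1)·0.2500) / (5) = -2.0500
  x_3 = (0 - (-1)·1.5000 - (3)·-2.0000) / (-8) = -0.9375
Iteration 3:
  x_1 = (4 - (-2)·-2.0500 - (-3)·-0.9375) / (6) = -0.4854
  x_2 = (-7 - (2)·0.1250 - (1)·-0.9375) / (5) = -1.2625
  x_3 = (0 - (-1)·0.1250 - (3)·-2.0500) / (-8) = -0.7844
Change: (-0.6104, 0.7875, 0.1531) → max |·| = 0.7875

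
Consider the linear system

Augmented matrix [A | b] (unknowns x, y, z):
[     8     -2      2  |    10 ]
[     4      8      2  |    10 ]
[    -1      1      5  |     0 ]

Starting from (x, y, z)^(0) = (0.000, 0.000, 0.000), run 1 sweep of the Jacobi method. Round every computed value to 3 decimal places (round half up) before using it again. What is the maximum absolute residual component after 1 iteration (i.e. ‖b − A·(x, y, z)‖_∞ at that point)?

5.000

Iteration 1:
  x = (10 - (-2)·0.000 - (2)·0.000) / (8) = 1.250
  y = (10 - (4)·0.000 - (2)·0.000) / (8) = 1.250
  z = (0 - (-1)·0.000 - (1)·0.000) / (5) = 0.000
Residual b − A·x = (2.500, -5.000, 0.000); ∞-norm = 5.000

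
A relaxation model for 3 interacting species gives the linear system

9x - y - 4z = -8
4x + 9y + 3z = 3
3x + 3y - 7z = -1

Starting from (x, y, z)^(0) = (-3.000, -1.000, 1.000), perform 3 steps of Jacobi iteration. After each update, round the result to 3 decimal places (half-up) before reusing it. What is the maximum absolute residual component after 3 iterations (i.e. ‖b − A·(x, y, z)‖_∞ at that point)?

Iteration 1:
  x = (-8 - (-1)·-1.000 - (-4)·1.000) / (9) = -0.556
  y = (3 - (4)·-3.000 - (3)·1.000) / (9) = 1.333
  z = (-1 - (3)·-3.000 - (3)·-1.000) / (-7) = -1.571
Iteration 2:
  x = (-8 - (-1)·1.333 - (-4)·-1.571) / (9) = -1.439
  y = (3 - (4)·-0.556 - (3)·-1.571) / (9) = 1.104
  z = (-1 - (3)·-0.556 - (3)·1.333) / (-7) = 0.476
Iteration 3:
  x = (-8 - (-1)·1.104 - (-4)·0.476) / (9) = -0.555
  y = (3 - (4)·-1.439 - (3)·0.476) / (9) = 0.814
  z = (-1 - (3)·-1.439 - (3)·1.104) / (-7) = -0.001
Residual b − A·x = (-2.195, -2.103, -1.784); ∞-norm = 2.195

2.195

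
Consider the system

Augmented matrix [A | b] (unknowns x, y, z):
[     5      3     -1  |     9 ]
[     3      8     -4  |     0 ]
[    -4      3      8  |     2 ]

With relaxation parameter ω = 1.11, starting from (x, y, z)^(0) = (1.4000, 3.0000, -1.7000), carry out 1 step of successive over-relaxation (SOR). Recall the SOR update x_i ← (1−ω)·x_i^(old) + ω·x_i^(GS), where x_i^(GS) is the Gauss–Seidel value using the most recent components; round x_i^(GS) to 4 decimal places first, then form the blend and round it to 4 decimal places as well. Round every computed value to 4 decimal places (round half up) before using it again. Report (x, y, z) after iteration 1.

Iteration 1:
  x: GS value = (9 - (3)·3.0000 - (-1)·-1.7000) / (5) = -0.3400;  x ← (1−ω)·1.4000 + ω·-0.3400 = -0.5314
  y: GS value = (0 - (3)·-0.5314 - (-4)·-1.7000) / (8) = -0.6507;  y ← (1−ω)·3.0000 + ω·-0.6507 = -1.0523
  z: GS value = (2 - (-4)·-0.5314 - (3)·-1.0523) / (8) = 0.3789;  z ← (1−ω)·-1.7000 + ω·0.3789 = 0.6076

(-0.5314, -1.0523, 0.6076)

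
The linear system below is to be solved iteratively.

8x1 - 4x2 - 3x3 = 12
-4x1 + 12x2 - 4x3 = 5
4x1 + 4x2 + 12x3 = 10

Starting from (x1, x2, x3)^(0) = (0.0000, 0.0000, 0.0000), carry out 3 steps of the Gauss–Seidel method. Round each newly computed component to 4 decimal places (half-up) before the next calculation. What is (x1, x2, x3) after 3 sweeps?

(1.9722, 1.0128, -0.1617)

Iteration 1:
  x1 = (12 - (-4)·0.0000 - (-3)·0.0000) / (8) = 1.5000
  x2 = (5 - (-4)·1.5000 - (-4)·0.0000) / (12) = 0.9167
  x3 = (10 - (4)·1.5000 - (4)·0.9167) / (12) = 0.0278
Iteration 2:
  x1 = (12 - (-4)·0.9167 - (-3)·0.0278) / (8) = 1.9688
  x2 = (5 - (-4)·1.9688 - (-4)·0.0278) / (12) = 1.0822
  x3 = (10 - (4)·1.9688 - (4)·1.0822) / (12) = -0.1837
Iteration 3:
  x1 = (12 - (-4)·1.0822 - (-3)·-0.1837) / (8) = 1.9722
  x2 = (5 - (-4)·1.9722 - (-4)·-0.1837) / (12) = 1.0128
  x3 = (10 - (4)·1.9722 - (4)·1.0128) / (12) = -0.1617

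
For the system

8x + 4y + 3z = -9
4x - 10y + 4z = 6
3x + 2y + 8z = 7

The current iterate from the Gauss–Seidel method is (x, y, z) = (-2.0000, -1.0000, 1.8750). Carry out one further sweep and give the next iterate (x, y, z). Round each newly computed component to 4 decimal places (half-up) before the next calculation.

(-1.3281, -0.3812, 1.4683)

One sweep:
  x = (-9 - (4)·-1.0000 - (3)·1.8750) / (8) = -1.3281
  y = (6 - (4)·-1.3281 - (4)·1.8750) / (-10) = -0.3812
  z = (7 - (3)·-1.3281 - (2)·-0.3812) / (8) = 1.4683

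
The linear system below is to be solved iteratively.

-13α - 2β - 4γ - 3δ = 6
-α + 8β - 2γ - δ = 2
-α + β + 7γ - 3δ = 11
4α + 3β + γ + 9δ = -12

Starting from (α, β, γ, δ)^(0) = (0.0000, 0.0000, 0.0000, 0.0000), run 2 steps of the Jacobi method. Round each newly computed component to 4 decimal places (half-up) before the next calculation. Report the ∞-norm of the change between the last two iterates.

Iteration 1:
  α = (6 - (-2)·0.0000 - (-4)·0.0000 - (-3)·0.0000) / (-13) = -0.4615
  β = (2 - (-1)·0.0000 - (-2)·0.0000 - (-1)·0.0000) / (8) = 0.2500
  γ = (11 - (-1)·0.0000 - (1)·0.0000 - (-3)·0.0000) / (7) = 1.5714
  δ = (-12 - (4)·0.0000 - (3)·0.0000 - (1)·0.0000) / (9) = -1.3333
Iteration 2:
  α = (6 - (-2)·0.2500 - (-4)·1.5714 - (-3)·-1.3333) / (-13) = -0.6758
  β = (2 - (-1)·-0.4615 - (-2)·1.5714 - (-1)·-1.3333) / (8) = 0.4185
  γ = (11 - (-1)·-0.4615 - (1)·0.2500 - (-3)·-1.3333) / (7) = 0.8984
  δ = (-12 - (4)·-0.4615 - (3)·0.2500 - (1)·1.5714) / (9) = -1.3862
Change: (-0.2143, 0.1685, -0.6730, -0.0529) → max |·| = 0.6730

0.6730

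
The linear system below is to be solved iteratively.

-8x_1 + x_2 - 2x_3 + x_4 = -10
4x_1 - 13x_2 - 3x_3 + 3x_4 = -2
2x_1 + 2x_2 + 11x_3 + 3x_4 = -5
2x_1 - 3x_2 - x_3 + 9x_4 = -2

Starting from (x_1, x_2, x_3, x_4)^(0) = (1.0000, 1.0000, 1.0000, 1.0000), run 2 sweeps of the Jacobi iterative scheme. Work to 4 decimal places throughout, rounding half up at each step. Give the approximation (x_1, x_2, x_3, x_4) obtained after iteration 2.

(1.5804, 0.7902, -0.7657, -0.4674)

Iteration 1:
  x_1 = (-10 - (1)·1.0000 - (-2)·1.0000 - (1)·1.0000) / (-8) = 1.2500
  x_2 = (-2 - (4)·1.0000 - (-3)·1.0000 - (3)·1.0000) / (-13) = 0.4615
  x_3 = (-5 - (2)·1.0000 - (2)·1.0000 - (3)·1.0000) / (11) = -1.0909
  x_4 = (-2 - (2)·1.0000 - (-3)·1.0000 - (-1)·1.0000) / (9) = 0.0000
Iteration 2:
  x_1 = (-10 - (1)·0.4615 - (-2)·-1.0909 - (1)·0.0000) / (-8) = 1.5804
  x_2 = (-2 - (4)·1.2500 - (-3)·-1.0909 - (3)·0.0000) / (-13) = 0.7902
  x_3 = (-5 - (2)·1.2500 - (2)·0.4615 - (3)·0.0000) / (11) = -0.7657
  x_4 = (-2 - (2)·1.2500 - (-3)·0.4615 - (-1)·-1.0909) / (9) = -0.4674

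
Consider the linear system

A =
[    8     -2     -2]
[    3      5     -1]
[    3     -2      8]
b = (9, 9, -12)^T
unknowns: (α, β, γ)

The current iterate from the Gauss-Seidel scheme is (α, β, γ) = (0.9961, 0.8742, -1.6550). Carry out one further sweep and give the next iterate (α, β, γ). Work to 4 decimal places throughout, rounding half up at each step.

(0.9298, 0.9111, -1.6209)

One sweep:
  α = (9 - (-2)·0.8742 - (-2)·-1.6550) / (8) = 0.9298
  β = (9 - (3)·0.9298 - (-1)·-1.6550) / (5) = 0.9111
  γ = (-12 - (3)·0.9298 - (-2)·0.9111) / (8) = -1.6209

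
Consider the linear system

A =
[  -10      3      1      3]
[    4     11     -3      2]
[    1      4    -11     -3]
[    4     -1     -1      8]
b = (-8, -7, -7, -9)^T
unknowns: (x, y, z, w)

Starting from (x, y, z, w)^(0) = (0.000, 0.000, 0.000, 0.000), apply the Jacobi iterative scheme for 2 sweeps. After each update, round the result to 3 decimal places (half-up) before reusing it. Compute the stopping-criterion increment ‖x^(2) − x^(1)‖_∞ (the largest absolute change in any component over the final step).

Iteration 1:
  x = (-8 - (3)·0.000 - (1)·0.000 - (3)·0.000) / (-10) = 0.800
  y = (-7 - (4)·0.000 - (-3)·0.000 - (2)·0.000) / (11) = -0.636
  z = (-7 - (1)·0.000 - (4)·0.000 - (-3)·0.000) / (-11) = 0.636
  w = (-9 - (4)·0.000 - (-1)·0.000 - (-1)·0.000) / (8) = -1.125
Iteration 2:
  x = (-8 - (3)·-0.636 - (1)·0.636 - (3)·-1.125) / (-10) = 0.335
  y = (-7 - (4)·0.800 - (-3)·0.636 - (2)·-1.125) / (11) = -0.549
  z = (-7 - (1)·0.800 - (4)·-0.636 - (-3)·-1.125) / (-11) = 0.785
  w = (-9 - (4)·0.800 - (-1)·-0.636 - (-1)·0.636) / (8) = -1.525
Change: (-0.465, 0.087, 0.149, -0.400) → max |·| = 0.465

0.465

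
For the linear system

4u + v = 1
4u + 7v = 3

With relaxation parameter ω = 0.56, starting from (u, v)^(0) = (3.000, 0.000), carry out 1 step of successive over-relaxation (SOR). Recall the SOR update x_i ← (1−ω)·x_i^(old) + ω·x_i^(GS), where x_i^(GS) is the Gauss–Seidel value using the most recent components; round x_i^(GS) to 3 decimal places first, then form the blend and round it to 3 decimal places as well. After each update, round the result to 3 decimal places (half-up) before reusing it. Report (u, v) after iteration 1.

Iteration 1:
  u: GS value = (1 - (1)·0.000) / (4) = 0.250;  u ← (1−ω)·3.000 + ω·0.250 = 1.460
  v: GS value = (3 - (4)·1.460) / (7) = -0.406;  v ← (1−ω)·0.000 + ω·-0.406 = -0.227

(1.460, -0.227)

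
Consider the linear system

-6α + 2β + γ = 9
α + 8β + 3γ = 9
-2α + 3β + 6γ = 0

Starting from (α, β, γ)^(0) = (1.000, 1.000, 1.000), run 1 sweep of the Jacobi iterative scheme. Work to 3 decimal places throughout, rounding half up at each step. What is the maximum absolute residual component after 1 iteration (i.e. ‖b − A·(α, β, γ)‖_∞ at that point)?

Iteration 1:
  α = (9 - (2)·1.000 - (1)·1.000) / (-6) = -1.000
  β = (9 - (1)·1.000 - (3)·1.000) / (8) = 0.625
  γ = (0 - (-2)·1.000 - (3)·1.000) / (6) = -0.167
Residual b − A·x = (1.917, 5.501, -2.873); ∞-norm = 5.501

5.501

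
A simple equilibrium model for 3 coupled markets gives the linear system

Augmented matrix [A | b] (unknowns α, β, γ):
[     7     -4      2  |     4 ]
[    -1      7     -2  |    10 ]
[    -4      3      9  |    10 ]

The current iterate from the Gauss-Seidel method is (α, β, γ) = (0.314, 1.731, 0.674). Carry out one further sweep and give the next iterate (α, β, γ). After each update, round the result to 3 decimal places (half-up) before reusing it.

One sweep:
  α = (4 - (-4)·1.731 - (2)·0.674) / (7) = 1.368
  β = (10 - (-1)·1.368 - (-2)·0.674) / (7) = 1.817
  γ = (10 - (-4)·1.368 - (3)·1.817) / (9) = 1.113

(1.368, 1.817, 1.113)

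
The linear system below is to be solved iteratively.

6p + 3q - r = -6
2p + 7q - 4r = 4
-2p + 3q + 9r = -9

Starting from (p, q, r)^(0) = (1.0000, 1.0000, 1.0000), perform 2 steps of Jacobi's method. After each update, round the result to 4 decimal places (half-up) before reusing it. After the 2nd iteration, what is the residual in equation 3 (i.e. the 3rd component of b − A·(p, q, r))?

Iteration 1:
  p = (-6 - (3)·1.0000 - (-1)·1.0000) / (6) = -1.3333
  q = (4 - (2)·1.0000 - (-4)·1.0000) / (7) = 0.8571
  r = (-9 - (-2)·1.0000 - (3)·1.0000) / (9) = -1.1111
Iteration 2:
  p = (-6 - (3)·0.8571 - (-1)·-1.1111) / (6) = -1.6137
  q = (4 - (2)·-1.3333 - (-4)·-1.1111) / (7) = 0.3175
  r = (-9 - (-2)·-1.3333 - (3)·0.8571) / (9) = -1.5820
Residual b − A·x = (1.1477, -1.3231, 1.0581)

1.0581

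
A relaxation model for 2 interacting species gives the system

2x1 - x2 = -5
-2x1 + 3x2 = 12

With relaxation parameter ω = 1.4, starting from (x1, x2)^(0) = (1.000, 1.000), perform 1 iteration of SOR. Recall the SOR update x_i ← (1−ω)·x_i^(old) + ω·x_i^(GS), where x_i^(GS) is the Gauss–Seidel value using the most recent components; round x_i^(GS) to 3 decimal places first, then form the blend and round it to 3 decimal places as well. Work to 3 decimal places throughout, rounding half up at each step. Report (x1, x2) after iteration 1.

Iteration 1:
  x1: GS value = (-5 - (-1)·1.000) / (2) = -2.000;  x1 ← (1−ω)·1.000 + ω·-2.000 = -3.200
  x2: GS value = (12 - (-2)·-3.200) / (3) = 1.867;  x2 ← (1−ω)·1.000 + ω·1.867 = 2.214

(-3.200, 2.214)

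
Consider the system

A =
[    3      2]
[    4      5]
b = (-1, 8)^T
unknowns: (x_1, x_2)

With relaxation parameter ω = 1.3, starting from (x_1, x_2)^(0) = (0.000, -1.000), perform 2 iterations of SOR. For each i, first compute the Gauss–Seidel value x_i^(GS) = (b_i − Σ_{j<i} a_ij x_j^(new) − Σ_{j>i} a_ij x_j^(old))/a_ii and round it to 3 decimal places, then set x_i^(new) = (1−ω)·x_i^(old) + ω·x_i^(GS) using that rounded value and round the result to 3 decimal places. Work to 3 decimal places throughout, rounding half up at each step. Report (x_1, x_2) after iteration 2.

Iteration 1:
  x_1: GS value = (-1 - (2)·-1.000) / (3) = 0.333;  x_1 ← (1−ω)·0.000 + ω·0.333 = 0.433
  x_2: GS value = (8 - (4)·0.433) / (5) = 1.254;  x_2 ← (1−ω)·-1.000 + ω·1.254 = 1.930
Iteration 2:
  x_1: GS value = (-1 - (2)·1.930) / (3) = -1.620;  x_1 ← (1−ω)·0.433 + ω·-1.620 = -2.236
  x_2: GS value = (8 - (4)·-2.236) / (5) = 3.389;  x_2 ← (1−ω)·1.930 + ω·3.389 = 3.827

(-2.236, 3.827)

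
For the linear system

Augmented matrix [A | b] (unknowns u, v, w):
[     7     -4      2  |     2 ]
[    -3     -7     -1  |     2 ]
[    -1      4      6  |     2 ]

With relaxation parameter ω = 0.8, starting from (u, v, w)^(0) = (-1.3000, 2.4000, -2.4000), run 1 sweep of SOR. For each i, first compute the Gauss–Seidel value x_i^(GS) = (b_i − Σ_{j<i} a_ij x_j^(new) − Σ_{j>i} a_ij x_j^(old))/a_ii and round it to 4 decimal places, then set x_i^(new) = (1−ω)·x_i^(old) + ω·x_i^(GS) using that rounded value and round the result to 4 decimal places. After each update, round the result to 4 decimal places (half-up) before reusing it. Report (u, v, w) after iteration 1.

(1.6143, -0.0278, 0.0167)

Iteration 1:
  u: GS value = (2 - (-4)·2.4000 - (2)·-2.4000) / (7) = 2.3429;  u ← (1−ω)·-1.3000 + ω·2.3429 = 1.6143
  v: GS value = (2 - (-3)·1.6143 - (-1)·-2.4000) / (-7) = -0.6347;  v ← (1−ω)·2.4000 + ω·-0.6347 = -0.0278
  w: GS value = (2 - (-1)·1.6143 - (4)·-0.0278) / (6) = 0.6209;  w ← (1−ω)·-2.4000 + ω·0.6209 = 0.0167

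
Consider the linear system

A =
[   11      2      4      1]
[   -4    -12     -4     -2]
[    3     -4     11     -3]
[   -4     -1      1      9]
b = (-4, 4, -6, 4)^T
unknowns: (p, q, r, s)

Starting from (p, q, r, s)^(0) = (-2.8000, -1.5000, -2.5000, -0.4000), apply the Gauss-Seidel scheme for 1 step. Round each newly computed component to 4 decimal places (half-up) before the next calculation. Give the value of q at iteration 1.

0.2818

Iteration 1:
  p = (-4 - (2)·-1.5000 - (4)·-2.5000 - (1)·-0.4000) / (11) = 0.8545
  q = (4 - (-4)·0.8545 - (-4)·-2.5000 - (-2)·-0.4000) / (-12) = 0.2818
  r = (-6 - (3)·0.8545 - (-4)·0.2818 - (-3)·-0.4000) / (11) = -0.7851
  s = (4 - (-4)·0.8545 - (-1)·0.2818 - (1)·-0.7851) / (9) = 0.9428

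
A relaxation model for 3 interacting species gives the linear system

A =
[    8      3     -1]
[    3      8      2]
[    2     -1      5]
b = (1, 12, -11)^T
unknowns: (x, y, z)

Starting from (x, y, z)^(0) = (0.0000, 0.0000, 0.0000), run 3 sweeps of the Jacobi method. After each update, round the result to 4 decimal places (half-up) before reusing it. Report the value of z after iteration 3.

-1.5144

Iteration 1:
  x = (1 - (3)·0.0000 - (-1)·0.0000) / (8) = 0.1250
  y = (12 - (3)·0.0000 - (2)·0.0000) / (8) = 1.5000
  z = (-11 - (2)·0.0000 - (-1)·0.0000) / (5) = -2.2000
Iteration 2:
  x = (1 - (3)·1.5000 - (-1)·-2.2000) / (8) = -0.7125
  y = (12 - (3)·0.1250 - (2)·-2.2000) / (8) = 2.0031
  z = (-11 - (2)·0.1250 - (-1)·1.5000) / (5) = -1.9500
Iteration 3:
  x = (1 - (3)·2.0031 - (-1)·-1.9500) / (8) = -0.8699
  y = (12 - (3)·-0.7125 - (2)·-1.9500) / (8) = 2.2547
  z = (-11 - (2)·-0.7125 - (-1)·2.0031) / (5) = -1.5144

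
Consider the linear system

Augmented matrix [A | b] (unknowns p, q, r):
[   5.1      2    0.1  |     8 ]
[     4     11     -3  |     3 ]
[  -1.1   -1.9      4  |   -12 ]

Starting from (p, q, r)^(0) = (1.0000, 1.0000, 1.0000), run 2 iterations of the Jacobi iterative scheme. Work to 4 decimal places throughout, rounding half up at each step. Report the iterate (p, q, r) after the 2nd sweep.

(1.5415, -0.7616, -2.5955)

Iteration 1:
  p = (8 - (2)·1.0000 - (0.1)·1.0000) / (5.1) = 1.1569
  q = (3 - (4)·1.0000 - (-3)·1.0000) / (11) = 0.1818
  r = (-12 - (-1.1)·1.0000 - (-1.9)·1.0000) / (4) = -2.2500
Iteration 2:
  p = (8 - (2)·0.1818 - (0.1)·-2.2500) / (5.1) = 1.5415
  q = (3 - (4)·1.1569 - (-3)·-2.2500) / (11) = -0.7616
  r = (-12 - (-1.1)·1.1569 - (-1.9)·0.1818) / (4) = -2.5955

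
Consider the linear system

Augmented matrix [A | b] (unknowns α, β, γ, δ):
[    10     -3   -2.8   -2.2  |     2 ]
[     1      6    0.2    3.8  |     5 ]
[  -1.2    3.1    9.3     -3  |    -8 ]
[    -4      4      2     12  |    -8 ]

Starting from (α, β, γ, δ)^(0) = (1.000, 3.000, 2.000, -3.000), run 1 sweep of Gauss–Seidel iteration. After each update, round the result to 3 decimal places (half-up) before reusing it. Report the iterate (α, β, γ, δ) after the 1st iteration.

(1.000, 2.500, -2.532, -0.745)

Iteration 1:
  α = (2 - (-3)·3.000 - (-2.8)·2.000 - (-2.2)·-3.000) / (10) = 1.000
  β = (5 - (1)·1.000 - (0.2)·2.000 - (3.8)·-3.000) / (6) = 2.500
  γ = (-8 - (-1.2)·1.000 - (3.1)·2.500 - (-3)·-3.000) / (9.3) = -2.532
  δ = (-8 - (-4)·1.000 - (4)·2.500 - (2)·-2.532) / (12) = -0.745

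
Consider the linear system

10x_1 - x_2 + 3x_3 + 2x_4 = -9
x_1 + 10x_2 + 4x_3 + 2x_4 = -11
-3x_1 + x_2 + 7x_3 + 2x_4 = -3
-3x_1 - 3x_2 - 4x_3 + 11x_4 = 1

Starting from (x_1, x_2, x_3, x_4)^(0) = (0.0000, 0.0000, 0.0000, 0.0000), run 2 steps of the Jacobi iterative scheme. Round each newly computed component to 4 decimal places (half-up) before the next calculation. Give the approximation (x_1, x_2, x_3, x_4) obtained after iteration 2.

(-0.8996, -0.8567, -0.6831, -0.6104)

Iteration 1:
  x_1 = (-9 - (-1)·0.0000 - (3)·0.0000 - (2)·0.0000) / (10) = -0.9000
  x_2 = (-11 - (1)·0.0000 - (4)·0.0000 - (2)·0.0000) / (10) = -1.1000
  x_3 = (-3 - (-3)·0.0000 - (1)·0.0000 - (2)·0.0000) / (7) = -0.4286
  x_4 = (1 - (-3)·0.0000 - (-3)·0.0000 - (-4)·0.0000) / (11) = 0.0909
Iteration 2:
  x_1 = (-9 - (-1)·-1.1000 - (3)·-0.4286 - (2)·0.0909) / (10) = -0.8996
  x_2 = (-11 - (1)·-0.9000 - (4)·-0.4286 - (2)·0.0909) / (10) = -0.8567
  x_3 = (-3 - (-3)·-0.9000 - (1)·-1.1000 - (2)·0.0909) / (7) = -0.6831
  x_4 = (1 - (-3)·-0.9000 - (-3)·-1.1000 - (-4)·-0.4286) / (11) = -0.6104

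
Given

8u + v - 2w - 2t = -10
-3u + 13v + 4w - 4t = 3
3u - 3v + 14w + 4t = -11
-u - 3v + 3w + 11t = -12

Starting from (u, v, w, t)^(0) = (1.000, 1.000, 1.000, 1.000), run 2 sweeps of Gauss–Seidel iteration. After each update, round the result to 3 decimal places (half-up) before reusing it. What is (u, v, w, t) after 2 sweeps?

Iteration 1:
  u = (-10 - (1)·1.000 - (-2)·1.000 - (-2)·1.000) / (8) = -0.875
  v = (3 - (-3)·-0.875 - (4)·1.000 - (-4)·1.000) / (13) = 0.029
  w = (-11 - (3)·-0.875 - (-3)·0.029 - (4)·1.000) / (14) = -0.878
  t = (-12 - (-1)·-0.875 - (-3)·0.029 - (3)·-0.878) / (11) = -0.923
Iteration 2:
  u = (-10 - (1)·0.029 - (-2)·-0.878 - (-2)·-0.923) / (8) = -1.704
  v = (3 - (-3)·-1.704 - (4)·-0.878 - (-4)·-0.923) / (13) = -0.176
  w = (-11 - (3)·-1.704 - (-3)·-0.176 - (4)·-0.923) / (14) = -0.195
  t = (-12 - (-1)·-1.704 - (-3)·-0.176 - (3)·-0.195) / (11) = -1.241

(-1.704, -0.176, -0.195, -1.241)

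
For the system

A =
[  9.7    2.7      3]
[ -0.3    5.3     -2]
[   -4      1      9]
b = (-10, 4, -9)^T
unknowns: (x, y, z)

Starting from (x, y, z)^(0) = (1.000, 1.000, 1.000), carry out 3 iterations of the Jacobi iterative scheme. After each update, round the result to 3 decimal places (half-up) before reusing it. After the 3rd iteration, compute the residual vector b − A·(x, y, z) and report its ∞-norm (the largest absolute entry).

Iteration 1:
  x = (-10 - (2.7)·1.000 - (3)·1.000) / (9.7) = -1.619
  y = (4 - (-0.3)·1.000 - (-2)·1.000) / (5.3) = 1.189
  z = (-9 - (-4)·1.000 - (1)·1.000) / (9) = -0.667
Iteration 2:
  x = (-10 - (2.7)·1.189 - (3)·-0.667) / (9.7) = -1.156
  y = (4 - (-0.3)·-1.619 - (-2)·-0.667) / (5.3) = 0.411
  z = (-9 - (-4)·-1.619 - (1)·1.189) / (9) = -1.852
Iteration 3:
  x = (-10 - (2.7)·0.411 - (3)·-1.852) / (9.7) = -0.573
  y = (4 - (-0.3)·-1.156 - (-2)·-1.852) / (5.3) = -0.010
  z = (-9 - (-4)·-1.156 - (1)·0.411) / (9) = -1.559
Residual b − A·x = (0.262, 0.763, 2.749); ∞-norm = 2.749

2.749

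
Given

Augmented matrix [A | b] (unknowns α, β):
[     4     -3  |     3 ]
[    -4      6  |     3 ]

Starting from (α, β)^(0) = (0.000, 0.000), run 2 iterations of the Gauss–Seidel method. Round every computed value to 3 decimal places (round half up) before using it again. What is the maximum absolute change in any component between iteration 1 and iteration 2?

0.750

Iteration 1:
  α = (3 - (-3)·0.000) / (4) = 0.750
  β = (3 - (-4)·0.750) / (6) = 1.000
Iteration 2:
  α = (3 - (-3)·1.000) / (4) = 1.500
  β = (3 - (-4)·1.500) / (6) = 1.500
Change: (0.750, 0.500) → max |·| = 0.750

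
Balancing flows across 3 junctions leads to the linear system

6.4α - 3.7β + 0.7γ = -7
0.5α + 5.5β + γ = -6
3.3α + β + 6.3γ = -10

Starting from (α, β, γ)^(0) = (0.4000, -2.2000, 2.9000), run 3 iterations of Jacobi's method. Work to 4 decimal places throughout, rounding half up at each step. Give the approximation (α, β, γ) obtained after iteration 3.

Iteration 1:
  α = (-7 - (-3.7)·-2.2000 - (0.7)·2.9000) / (6.4) = -2.6828
  β = (-6 - (0.5)·0.4000 - (1)·2.9000) / (5.5) = -1.6545
  γ = (-10 - (3.3)·0.4000 - (1)·-2.2000) / (6.3) = -1.4476
Iteration 2:
  α = (-7 - (-3.7)·-1.6545 - (0.7)·-1.4476) / (6.4) = -1.8919
  β = (-6 - (0.5)·-2.6828 - (1)·-1.4476) / (5.5) = -0.5838
  γ = (-10 - (3.3)·-2.6828 - (1)·-1.6545) / (6.3) = 0.0806
Iteration 3:
  α = (-7 - (-3.7)·-0.5838 - (0.7)·0.0806) / (6.4) = -1.4401
  β = (-6 - (0.5)·-1.8919 - (1)·0.0806) / (5.5) = -0.9336
  γ = (-10 - (3.3)·-1.8919 - (1)·-0.5838) / (6.3) = -0.5036

(-1.4401, -0.9336, -0.5036)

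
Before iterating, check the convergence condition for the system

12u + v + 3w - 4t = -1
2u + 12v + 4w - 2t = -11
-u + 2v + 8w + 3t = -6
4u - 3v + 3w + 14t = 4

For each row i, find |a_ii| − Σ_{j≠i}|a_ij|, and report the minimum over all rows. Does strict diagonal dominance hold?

2

row 1: |12| − (1+3+4) = 4
row 2: |12| − (2+4+2) = 4
row 3: |8| − (1+2+3) = 2
row 4: |14| − (4+3+3) = 4
minimum over rows = 2 → strictly diagonally dominant (convergence guaranteed)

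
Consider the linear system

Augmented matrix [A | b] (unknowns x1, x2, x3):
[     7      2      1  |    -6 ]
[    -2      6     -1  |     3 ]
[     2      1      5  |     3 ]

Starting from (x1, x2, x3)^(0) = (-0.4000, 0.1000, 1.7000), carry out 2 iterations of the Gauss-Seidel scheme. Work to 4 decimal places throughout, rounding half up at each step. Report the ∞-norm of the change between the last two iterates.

Iteration 1:
  x1 = (-6 - (2)·0.1000 - (1)·1.7000) / (7) = -1.1286
  x2 = (3 - (-2)·-1.1286 - (-1)·1.7000) / (6) = 0.4071
  x3 = (3 - (2)·-1.1286 - (1)·0.4071) / (5) = 0.9700
Iteration 2:
  x1 = (-6 - (2)·0.4071 - (1)·0.9700) / (7) = -1.1120
  x2 = (3 - (-2)·-1.1120 - (-1)·0.9700) / (6) = 0.2910
  x3 = (3 - (2)·-1.1120 - (1)·0.2910) / (5) = 0.9866
Change: (0.0166, -0.1161, 0.0166) → max |·| = 0.1161

0.1161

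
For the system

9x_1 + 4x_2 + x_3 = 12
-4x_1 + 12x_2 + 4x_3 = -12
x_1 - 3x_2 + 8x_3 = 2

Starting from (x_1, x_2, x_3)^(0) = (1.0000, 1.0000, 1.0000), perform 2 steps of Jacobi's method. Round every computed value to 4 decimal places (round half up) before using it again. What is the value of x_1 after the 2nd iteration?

Iteration 1:
  x_1 = (12 - (4)·1.0000 - (1)·1.0000) / (9) = 0.7778
  x_2 = (-12 - (-4)·1.0000 - (4)·1.0000) / (12) = -1.0000
  x_3 = (2 - (1)·1.0000 - (-3)·1.0000) / (8) = 0.5000
Iteration 2:
  x_1 = (12 - (4)·-1.0000 - (1)·0.5000) / (9) = 1.7222
  x_2 = (-12 - (-4)·0.7778 - (4)·0.5000) / (12) = -0.9074
  x_3 = (2 - (1)·0.7778 - (-3)·-1.0000) / (8) = -0.2222

1.7222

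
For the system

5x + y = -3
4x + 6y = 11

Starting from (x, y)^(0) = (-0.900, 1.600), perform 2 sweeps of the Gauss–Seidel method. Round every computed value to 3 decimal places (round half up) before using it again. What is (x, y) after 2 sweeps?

(-1.089, 2.559)

Iteration 1:
  x = (-3 - (1)·1.600) / (5) = -0.920
  y = (11 - (4)·-0.920) / (6) = 2.447
Iteration 2:
  x = (-3 - (1)·2.447) / (5) = -1.089
  y = (11 - (4)·-1.089) / (6) = 2.559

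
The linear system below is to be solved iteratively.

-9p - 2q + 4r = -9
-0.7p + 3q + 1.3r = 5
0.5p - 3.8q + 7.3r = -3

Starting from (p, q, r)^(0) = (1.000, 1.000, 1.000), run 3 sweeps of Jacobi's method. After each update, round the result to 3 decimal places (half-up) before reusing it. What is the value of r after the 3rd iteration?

0.548

Iteration 1:
  p = (-9 - (-2)·1.000 - (4)·1.000) / (-9) = 1.222
  q = (5 - (-0.7)·1.000 - (1.3)·1.000) / (3) = 1.467
  r = (-3 - (0.5)·1.000 - (-3.8)·1.000) / (7.3) = 0.041
Iteration 2:
  p = (-9 - (-2)·1.467 - (4)·0.041) / (-9) = 0.692
  q = (5 - (-0.7)·1.222 - (1.3)·0.041) / (3) = 1.934
  r = (-3 - (0.5)·1.222 - (-3.8)·1.467) / (7.3) = 0.269
Iteration 3:
  p = (-9 - (-2)·1.934 - (4)·0.269) / (-9) = 0.690
  q = (5 - (-0.7)·0.692 - (1.3)·0.269) / (3) = 1.712
  r = (-3 - (0.5)·0.692 - (-3.8)·1.934) / (7.3) = 0.548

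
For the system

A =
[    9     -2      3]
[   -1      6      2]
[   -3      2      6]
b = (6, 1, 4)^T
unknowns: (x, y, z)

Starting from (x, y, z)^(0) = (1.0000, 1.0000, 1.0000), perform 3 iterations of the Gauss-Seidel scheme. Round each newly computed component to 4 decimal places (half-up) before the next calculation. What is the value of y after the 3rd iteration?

Iteration 1:
  x = (6 - (-2)·1.0000 - (3)·1.0000) / (9) = 0.5556
  y = (1 - (-1)·0.5556 - (2)·1.0000) / (6) = -0.0741
  z = (4 - (-3)·0.5556 - (2)·-0.0741) / (6) = 0.9692
Iteration 2:
  x = (6 - (-2)·-0.0741 - (3)·0.9692) / (9) = 0.3271
  y = (1 - (-1)·0.3271 - (2)·0.9692) / (6) = -0.1019
  z = (4 - (-3)·0.3271 - (2)·-0.1019) / (6) = 0.8642
Iteration 3:
  x = (6 - (-2)·-0.1019 - (3)·0.8642) / (9) = 0.3560
  y = (1 - (-1)·0.3560 - (2)·0.8642) / (6) = -0.0621
  z = (4 - (-3)·0.3560 - (2)·-0.0621) / (6) = 0.8654

-0.0621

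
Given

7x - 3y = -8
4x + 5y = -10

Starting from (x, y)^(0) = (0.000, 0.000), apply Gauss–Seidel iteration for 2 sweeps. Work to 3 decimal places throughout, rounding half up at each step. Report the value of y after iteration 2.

-0.714

Iteration 1:
  x = (-8 - (-3)·0.000) / (7) = -1.143
  y = (-10 - (4)·-1.143) / (5) = -1.086
Iteration 2:
  x = (-8 - (-3)·-1.086) / (7) = -1.608
  y = (-10 - (4)·-1.608) / (5) = -0.714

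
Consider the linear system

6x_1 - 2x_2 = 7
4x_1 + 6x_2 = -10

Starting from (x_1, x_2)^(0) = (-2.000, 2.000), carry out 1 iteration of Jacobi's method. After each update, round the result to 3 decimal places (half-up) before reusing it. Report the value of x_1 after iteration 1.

Iteration 1:
  x_1 = (7 - (-2)·2.000) / (6) = 1.833
  x_2 = (-10 - (4)·-2.000) / (6) = -0.333

1.833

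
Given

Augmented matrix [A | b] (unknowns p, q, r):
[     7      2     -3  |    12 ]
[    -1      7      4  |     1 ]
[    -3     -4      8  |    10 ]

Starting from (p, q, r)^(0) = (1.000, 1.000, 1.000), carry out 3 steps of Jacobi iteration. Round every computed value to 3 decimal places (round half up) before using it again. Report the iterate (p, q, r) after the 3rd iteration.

(2.717, -0.501, 1.862)

Iteration 1:
  p = (12 - (2)·1.000 - (-3)·1.000) / (7) = 1.857
  q = (1 - (-1)·1.000 - (4)·1.000) / (7) = -0.286
  r = (10 - (-3)·1.000 - (-4)·1.000) / (8) = 2.125
Iteration 2:
  p = (12 - (2)·-0.286 - (-3)·2.125) / (7) = 2.707
  q = (1 - (-1)·1.857 - (4)·2.125) / (7) = -0.806
  r = (10 - (-3)·1.857 - (-4)·-0.286) / (8) = 1.803
Iteration 3:
  p = (12 - (2)·-0.806 - (-3)·1.803) / (7) = 2.717
  q = (1 - (-1)·2.707 - (4)·1.803) / (7) = -0.501
  r = (10 - (-3)·2.707 - (-4)·-0.806) / (8) = 1.862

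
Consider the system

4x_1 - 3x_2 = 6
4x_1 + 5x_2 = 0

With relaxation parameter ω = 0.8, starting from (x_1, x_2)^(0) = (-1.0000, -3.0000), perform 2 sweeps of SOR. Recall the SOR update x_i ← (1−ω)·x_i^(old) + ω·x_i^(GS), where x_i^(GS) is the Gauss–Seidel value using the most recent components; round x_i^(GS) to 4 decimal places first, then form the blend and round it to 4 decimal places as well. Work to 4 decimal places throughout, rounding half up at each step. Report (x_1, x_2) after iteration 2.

(0.9872, -0.6494)

Iteration 1:
  x_1: GS value = (6 - (-3)·-3.0000) / (4) = -0.7500;  x_1 ← (1−ω)·-1.0000 + ω·-0.7500 = -0.8000
  x_2: GS value = (0 - (4)·-0.8000) / (5) = 0.6400;  x_2 ← (1−ω)·-3.0000 + ω·0.6400 = -0.0880
Iteration 2:
  x_1: GS value = (6 - (-3)·-0.0880) / (4) = 1.4340;  x_1 ← (1−ω)·-0.8000 + ω·1.4340 = 0.9872
  x_2: GS value = (0 - (4)·0.9872) / (5) = -0.7898;  x_2 ← (1−ω)·-0.0880 + ω·-0.7898 = -0.6494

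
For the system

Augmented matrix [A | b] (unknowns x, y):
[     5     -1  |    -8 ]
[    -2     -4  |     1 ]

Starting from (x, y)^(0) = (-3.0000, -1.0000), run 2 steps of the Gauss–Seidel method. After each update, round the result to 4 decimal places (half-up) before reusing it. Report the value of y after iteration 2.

Iteration 1:
  x = (-8 - (-1)·-1.0000) / (5) = -1.8000
  y = (1 - (-2)·-1.8000) / (-4) = 0.6500
Iteration 2:
  x = (-8 - (-1)·0.6500) / (5) = -1.4700
  y = (1 - (-2)·-1.4700) / (-4) = 0.4850

0.4850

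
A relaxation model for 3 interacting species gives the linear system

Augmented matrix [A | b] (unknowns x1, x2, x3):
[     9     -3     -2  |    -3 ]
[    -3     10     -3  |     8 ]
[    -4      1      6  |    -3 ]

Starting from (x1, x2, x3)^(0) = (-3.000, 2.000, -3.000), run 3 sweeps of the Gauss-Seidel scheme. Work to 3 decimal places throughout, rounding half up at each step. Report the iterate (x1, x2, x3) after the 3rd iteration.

(-0.400, 0.398, -0.833)

Iteration 1:
  x1 = (-3 - (-3)·2.000 - (-2)·-3.000) / (9) = -0.333
  x2 = (8 - (-3)·-0.333 - (-3)·-3.000) / (10) = -0.200
  x3 = (-3 - (-4)·-0.333 - (1)·-0.200) / (6) = -0.689
Iteration 2:
  x1 = (-3 - (-3)·-0.200 - (-2)·-0.689) / (9) = -0.553
  x2 = (8 - (-3)·-0.553 - (-3)·-0.689) / (10) = 0.427
  x3 = (-3 - (-4)·-0.553 - (1)·0.427) / (6) = -0.940
Iteration 3:
  x1 = (-3 - (-3)·0.427 - (-2)·-0.940) / (9) = -0.400
  x2 = (8 - (-3)·-0.400 - (-3)·-0.940) / (10) = 0.398
  x3 = (-3 - (-4)·-0.400 - (1)·0.398) / (6) = -0.833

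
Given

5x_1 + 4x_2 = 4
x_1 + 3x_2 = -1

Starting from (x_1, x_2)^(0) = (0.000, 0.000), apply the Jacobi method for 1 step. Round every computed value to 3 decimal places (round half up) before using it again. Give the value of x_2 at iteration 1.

Iteration 1:
  x_1 = (4 - (4)·0.000) / (5) = 0.800
  x_2 = (-1 - (1)·0.000) / (3) = -0.333

-0.333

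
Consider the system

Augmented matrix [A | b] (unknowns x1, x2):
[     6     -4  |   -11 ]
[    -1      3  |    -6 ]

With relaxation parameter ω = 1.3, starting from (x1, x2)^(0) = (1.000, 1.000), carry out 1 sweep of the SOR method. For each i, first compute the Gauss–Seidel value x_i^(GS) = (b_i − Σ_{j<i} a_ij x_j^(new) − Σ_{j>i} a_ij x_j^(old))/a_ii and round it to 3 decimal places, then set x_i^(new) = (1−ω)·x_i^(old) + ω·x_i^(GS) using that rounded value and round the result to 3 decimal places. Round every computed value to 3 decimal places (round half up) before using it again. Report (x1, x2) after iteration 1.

Iteration 1:
  x1: GS value = (-11 - (-4)·1.000) / (6) = -1.167;  x1 ← (1−ω)·1.000 + ω·-1.167 = -1.817
  x2: GS value = (-6 - (-1)·-1.817) / (3) = -2.606;  x2 ← (1−ω)·1.000 + ω·-2.606 = -3.688

(-1.817, -3.688)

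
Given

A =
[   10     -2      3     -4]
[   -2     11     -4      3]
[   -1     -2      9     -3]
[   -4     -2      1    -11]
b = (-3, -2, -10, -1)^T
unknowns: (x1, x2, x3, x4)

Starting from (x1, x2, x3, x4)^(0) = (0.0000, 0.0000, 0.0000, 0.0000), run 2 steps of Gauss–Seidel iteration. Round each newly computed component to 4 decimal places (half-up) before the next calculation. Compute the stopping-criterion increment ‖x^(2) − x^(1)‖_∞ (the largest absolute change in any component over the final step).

0.4054

Iteration 1:
  x1 = (-3 - (-2)·0.0000 - (3)·0.0000 - (-4)·0.0000) / (10) = -0.3000
  x2 = (-2 - (-2)·-0.3000 - (-4)·0.0000 - (3)·0.0000) / (11) = -0.2364
  x3 = (-10 - (-1)·-0.3000 - (-2)·-0.2364 - (-3)·0.0000) / (9) = -1.1970
  x4 = (-1 - (-4)·-0.3000 - (-2)·-0.2364 - (1)·-1.1970) / (-11) = 0.1342
Iteration 2:
  x1 = (-3 - (-2)·-0.2364 - (3)·-1.1970 - (-4)·0.1342) / (10) = 0.0655
  x2 = (-2 - (-2)·0.0655 - (-4)·-1.1970 - (3)·0.1342) / (11) = -0.6418
  x3 = (-10 - (-1)·0.0655 - (-2)·-0.6418 - (-3)·0.1342) / (9) = -1.2017
  x4 = (-1 - (-4)·0.0655 - (-2)·-0.6418 - (1)·-1.2017) / (-11) = 0.0745
Change: (0.3655, -0.4054, -0.0047, -0.0597) → max |·| = 0.4054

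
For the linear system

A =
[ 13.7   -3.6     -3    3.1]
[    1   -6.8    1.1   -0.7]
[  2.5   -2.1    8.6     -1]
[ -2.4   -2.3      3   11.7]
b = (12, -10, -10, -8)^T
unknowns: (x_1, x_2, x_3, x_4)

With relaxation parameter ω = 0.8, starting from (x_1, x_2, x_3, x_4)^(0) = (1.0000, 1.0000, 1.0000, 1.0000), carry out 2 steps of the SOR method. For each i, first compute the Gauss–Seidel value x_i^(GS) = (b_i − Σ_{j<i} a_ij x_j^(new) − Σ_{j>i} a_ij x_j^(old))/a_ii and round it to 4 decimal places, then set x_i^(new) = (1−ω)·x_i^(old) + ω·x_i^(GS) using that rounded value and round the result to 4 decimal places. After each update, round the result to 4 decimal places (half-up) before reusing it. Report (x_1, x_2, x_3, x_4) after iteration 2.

(1.1087, 1.5247, -0.9897, 0.1177)

Iteration 1:
  x_1: GS value = (12 - (-3.6)·1.0000 - (-3)·1.0000 - (3.1)·1.0000) / (13.7) = 1.1314;  x_1 ← (1−ω)·1.0000 + ω·1.1314 = 1.1051
  x_2: GS value = (-10 - (1)·1.1051 - (1.1)·1.0000 - (-0.7)·1.0000) / (-6.8) = 1.6919;  x_2 ← (1−ω)·1.0000 + ω·1.6919 = 1.5535
  x_3: GS value = (-10 - (2.5)·1.1051 - (-2.1)·1.5535 - (-1)·1.0000) / (8.6) = -0.9884;  x_3 ← (1−ω)·1.0000 + ω·-0.9884 = -0.5907
  x_4: GS value = (-8 - (-2.4)·1.1051 - (-2.3)·1.5535 - (3)·-0.5907) / (11.7) = -0.0002;  x_4 ← (1−ω)·1.0000 + ω·-0.0002 = 0.1998
Iteration 2:
  x_1: GS value = (12 - (-3.6)·1.5535 - (-3)·-0.5907 - (3.1)·0.1998) / (13.7) = 1.1096;  x_1 ← (1−ω)·1.1051 + ω·1.1096 = 1.1087
  x_2: GS value = (-10 - (1)·1.1087 - (1.1)·-0.5907 - (-0.7)·0.1998) / (-6.8) = 1.5175;  x_2 ← (1−ω)·1.5535 + ω·1.5175 = 1.5247
  x_3: GS value = (-10 - (2.5)·1.1087 - (-2.1)·1.5247 - (-1)·0.1998) / (8.6) = -1.0895;  x_3 ← (1−ω)·-0.5907 + ω·-1.0895 = -0.9897
  x_4: GS value = (-8 - (-2.4)·1.1087 - (-2.3)·1.5247 - (3)·-0.9897) / (11.7) = 0.0972;  x_4 ← (1−ω)·0.1998 + ω·0.0972 = 0.1177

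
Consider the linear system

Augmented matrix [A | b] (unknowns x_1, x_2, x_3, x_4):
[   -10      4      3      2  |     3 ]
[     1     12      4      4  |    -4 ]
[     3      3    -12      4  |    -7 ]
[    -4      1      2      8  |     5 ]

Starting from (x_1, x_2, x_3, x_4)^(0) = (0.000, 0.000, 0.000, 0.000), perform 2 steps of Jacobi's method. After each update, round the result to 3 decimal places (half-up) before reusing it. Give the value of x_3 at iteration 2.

0.633

Iteration 1:
  x_1 = (3 - (4)·0.000 - (3)·0.000 - (2)·0.000) / (-10) = -0.300
  x_2 = (-4 - (1)·0.000 - (4)·0.000 - (4)·0.000) / (12) = -0.333
  x_3 = (-7 - (3)·0.000 - (3)·0.000 - (4)·0.000) / (-12) = 0.583
  x_4 = (5 - (-4)·0.000 - (1)·0.000 - (2)·0.000) / (8) = 0.625
Iteration 2:
  x_1 = (3 - (4)·-0.333 - (3)·0.583 - (2)·0.625) / (-10) = -0.133
  x_2 = (-4 - (1)·-0.300 - (4)·0.583 - (4)·0.625) / (12) = -0.711
  x_3 = (-7 - (3)·-0.300 - (3)·-0.333 - (4)·0.625) / (-12) = 0.633
  x_4 = (5 - (-4)·-0.300 - (1)·-0.333 - (2)·0.583) / (8) = 0.371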